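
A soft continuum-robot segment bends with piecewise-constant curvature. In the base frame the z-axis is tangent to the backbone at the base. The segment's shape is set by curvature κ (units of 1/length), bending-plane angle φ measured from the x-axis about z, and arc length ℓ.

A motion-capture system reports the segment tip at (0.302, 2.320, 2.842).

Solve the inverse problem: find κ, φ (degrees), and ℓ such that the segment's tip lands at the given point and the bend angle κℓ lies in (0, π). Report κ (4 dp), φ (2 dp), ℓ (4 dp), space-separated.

0.3453 82.58 3.9891

ρ = √(x²+y²) = √(0.302² + 2.320²) = 2.33957
φ = atan2(y, x) mod 360° = atan2(2.320, 0.302) = 82.5834°
|p|² = ρ² + z² = 2.33957² + 2.842² = 13.55057
κ = 2ρ / |p|² = 2×2.33957 / 13.55057 = 0.34531
θ = 2·atan2(ρ, z) = 2·atan2(2.33957, 2.842) = 1.37747 rad
ℓ = θ/κ = 1.37747/0.34531 = 3.98909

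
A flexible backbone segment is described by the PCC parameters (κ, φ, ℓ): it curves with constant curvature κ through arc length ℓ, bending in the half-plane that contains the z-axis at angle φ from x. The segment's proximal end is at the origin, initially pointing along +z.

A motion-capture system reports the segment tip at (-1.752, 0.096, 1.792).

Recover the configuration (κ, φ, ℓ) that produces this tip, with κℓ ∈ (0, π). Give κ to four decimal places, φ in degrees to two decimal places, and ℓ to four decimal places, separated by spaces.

ρ = √(x²+y²) = √(-1.752² + 0.096²) = 1.75463
φ = atan2(y, x) mod 360° = atan2(0.096, -1.752) = 176.8636°
|p|² = ρ² + z² = 1.75463² + 1.792² = 6.28998
κ = 2ρ / |p|² = 2×1.75463 / 6.28998 = 0.55791
θ = 2·atan2(ρ, z) = 2·atan2(1.75463, 1.792) = 1.54972 rad
ℓ = θ/κ = 1.54972/0.55791 = 2.77772

0.5579 176.86 2.7777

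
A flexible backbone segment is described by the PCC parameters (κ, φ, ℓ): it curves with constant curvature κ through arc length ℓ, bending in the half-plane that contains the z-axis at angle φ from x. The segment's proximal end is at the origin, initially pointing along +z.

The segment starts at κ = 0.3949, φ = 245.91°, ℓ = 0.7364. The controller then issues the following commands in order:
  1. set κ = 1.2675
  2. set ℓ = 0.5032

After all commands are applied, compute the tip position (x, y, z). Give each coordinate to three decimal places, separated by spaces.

initial: κ=0.3949, φ=245.91°, ℓ=0.7364
cmd 1: set κ=1.2675 → (κ,φ,ℓ)=(1.2675,245.91°,0.7364) → tip=(-0.1304,-0.2916,0.6340)
cmd 2: set ℓ=0.5032 → (κ,φ,ℓ)=(1.2675,245.91°,0.5032) → tip=(-0.0633,-0.1416,0.4698)

-0.063 -0.142 0.470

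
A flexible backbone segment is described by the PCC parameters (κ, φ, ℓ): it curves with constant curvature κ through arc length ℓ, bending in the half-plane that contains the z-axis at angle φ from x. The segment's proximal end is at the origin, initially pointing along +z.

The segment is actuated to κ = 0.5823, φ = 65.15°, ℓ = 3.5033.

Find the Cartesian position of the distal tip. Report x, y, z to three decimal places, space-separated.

1.048 2.263 1.532

θ = κ·ℓ = 0.5823 × 3.5033 = 2.03997 rad
ρ = (1 − cos θ)/κ = (1 − -0.45215)/0.5823 = 2.49382
z = sin θ / κ = 0.89194/0.5823 = 1.53176
x = ρ cos φ = 2.49382 × cos(65.15°) = 1.04801
y = ρ sin φ = 2.49382 × sin(65.15°) = 2.26292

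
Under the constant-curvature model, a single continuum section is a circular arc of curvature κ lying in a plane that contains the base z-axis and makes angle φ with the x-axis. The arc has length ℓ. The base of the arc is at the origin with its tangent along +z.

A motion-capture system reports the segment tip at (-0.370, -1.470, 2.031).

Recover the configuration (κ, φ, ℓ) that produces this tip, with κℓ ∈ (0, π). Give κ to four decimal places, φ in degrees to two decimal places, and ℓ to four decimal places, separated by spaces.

ρ = √(x²+y²) = √(-0.370² + -1.470²) = 1.51585
φ = atan2(y, x) mod 360° = atan2(-1.470, -0.370) = 255.8721°
|p|² = ρ² + z² = 1.51585² + 2.031² = 6.42276
κ = 2ρ / |p|² = 2×1.51585 / 6.42276 = 0.47202
θ = 2·atan2(ρ, z) = 2·atan2(1.51585, 2.031) = 1.28233 rad
ℓ = θ/κ = 1.28233/0.47202 = 2.71666

0.4720 255.87 2.7167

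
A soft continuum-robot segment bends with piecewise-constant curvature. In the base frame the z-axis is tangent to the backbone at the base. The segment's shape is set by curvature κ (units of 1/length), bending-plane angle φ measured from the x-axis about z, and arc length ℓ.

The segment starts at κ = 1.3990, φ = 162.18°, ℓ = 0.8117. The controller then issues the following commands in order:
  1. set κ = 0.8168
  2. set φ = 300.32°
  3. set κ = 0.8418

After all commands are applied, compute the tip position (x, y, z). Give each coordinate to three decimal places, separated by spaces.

initial: κ=1.3990, φ=162.18°, ℓ=0.8117
cmd 1: set κ=0.8168 → (κ,φ,ℓ)=(0.8168,162.18°,0.8117) → tip=(-0.2469,0.0794,0.7535)
cmd 2: set φ=300.32° → (κ,φ,ℓ)=(0.8168,300.32°,0.8117) → tip=(0.1309,-0.2239,0.7535)
cmd 3: set κ=0.8418 → (κ,φ,ℓ)=(0.8418,300.32°,0.8117) → tip=(0.1346,-0.2302,0.7500)

0.135 -0.230 0.750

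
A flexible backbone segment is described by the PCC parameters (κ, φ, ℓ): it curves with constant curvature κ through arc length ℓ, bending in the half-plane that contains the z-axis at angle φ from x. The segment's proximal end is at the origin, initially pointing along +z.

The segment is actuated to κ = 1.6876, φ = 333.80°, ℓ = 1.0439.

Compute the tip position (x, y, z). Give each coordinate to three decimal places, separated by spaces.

θ = κ·ℓ = 1.6876 × 1.0439 = 1.76169 rad
ρ = (1 − cos θ)/κ = (1 − -0.18973)/1.6876 = 0.70498
z = sin θ / κ = 0.98184/1.6876 = 0.58179
x = ρ cos φ = 0.70498 × cos(333.80°) = 0.63255
y = ρ sin φ = 0.70498 × sin(333.80°) = -0.31125

0.633 -0.311 0.582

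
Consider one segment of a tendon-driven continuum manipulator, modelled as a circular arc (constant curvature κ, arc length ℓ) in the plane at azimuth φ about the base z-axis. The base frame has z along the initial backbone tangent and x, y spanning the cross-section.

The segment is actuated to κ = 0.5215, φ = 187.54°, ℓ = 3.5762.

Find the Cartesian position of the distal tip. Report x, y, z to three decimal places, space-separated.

-2.452 -0.325 1.835

θ = κ·ℓ = 0.5215 × 3.5762 = 1.86499 rad
ρ = (1 − cos θ)/κ = (1 − -0.28997)/0.5215 = 2.47357
z = sin θ / κ = 0.95704/0.5215 = 1.83516
x = ρ cos φ = 2.47357 × cos(187.54°) = -2.45218
y = ρ sin φ = 2.47357 × sin(187.54°) = -0.32458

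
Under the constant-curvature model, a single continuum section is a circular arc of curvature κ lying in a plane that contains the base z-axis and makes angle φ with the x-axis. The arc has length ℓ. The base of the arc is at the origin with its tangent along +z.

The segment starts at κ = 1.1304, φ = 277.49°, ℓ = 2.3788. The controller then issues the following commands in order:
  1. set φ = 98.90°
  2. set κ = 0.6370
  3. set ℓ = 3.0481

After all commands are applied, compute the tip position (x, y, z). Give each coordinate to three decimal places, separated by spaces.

initial: κ=1.1304, φ=277.49°, ℓ=2.3788
cmd 1: set φ=98.90° → (κ,φ,ℓ)=(1.1304,98.90°,2.3788) → tip=(-0.2599,1.6600,0.3869)
cmd 2: set κ=0.6370 → (κ,φ,ℓ)=(0.6370,98.90°,2.3788) → tip=(-0.2294,1.4649,1.5674)
cmd 3: set ℓ=3.0481 → (κ,φ,ℓ)=(0.6370,98.90°,3.0481) → tip=(-0.3309,2.1130,1.4631)

-0.331 2.113 1.463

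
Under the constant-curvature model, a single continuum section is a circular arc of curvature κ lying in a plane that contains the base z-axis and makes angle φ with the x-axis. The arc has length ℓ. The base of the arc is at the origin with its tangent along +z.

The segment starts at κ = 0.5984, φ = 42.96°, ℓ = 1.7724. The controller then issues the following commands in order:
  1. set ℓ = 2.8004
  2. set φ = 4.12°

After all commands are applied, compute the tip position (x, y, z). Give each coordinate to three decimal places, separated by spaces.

1.841 0.133 1.662

initial: κ=0.5984, φ=42.96°, ℓ=1.7724
cmd 1: set ℓ=2.8004 → (κ,φ,ℓ)=(0.5984,42.96°,2.8004) → tip=(1.3511,1.2582,1.6619)
cmd 2: set φ=4.12° → (κ,φ,ℓ)=(0.5984,4.12°,2.8004) → tip=(1.8414,0.1326,1.6619)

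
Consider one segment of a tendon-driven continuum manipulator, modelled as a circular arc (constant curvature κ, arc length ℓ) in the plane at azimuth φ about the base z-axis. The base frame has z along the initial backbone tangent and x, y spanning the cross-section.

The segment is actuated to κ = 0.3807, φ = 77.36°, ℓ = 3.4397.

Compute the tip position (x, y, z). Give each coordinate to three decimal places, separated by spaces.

θ = κ·ℓ = 0.3807 × 3.4397 = 1.30949 rad
ρ = (1 − cos θ)/κ = (1 − 0.25834)/0.3807 = 1.94815
z = sin θ / κ = 0.96605/0.3807 = 2.53757
x = ρ cos φ = 1.94815 × cos(77.36°) = 0.42630
y = ρ sin φ = 1.94815 × sin(77.36°) = 1.90094

0.426 1.901 2.538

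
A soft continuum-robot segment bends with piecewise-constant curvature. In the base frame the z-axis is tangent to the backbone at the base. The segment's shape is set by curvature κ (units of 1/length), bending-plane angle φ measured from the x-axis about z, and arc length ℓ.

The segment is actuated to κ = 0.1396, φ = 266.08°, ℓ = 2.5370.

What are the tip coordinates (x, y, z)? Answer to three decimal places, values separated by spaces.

θ = κ·ℓ = 0.1396 × 2.5370 = 0.35417 rad
ρ = (1 − cos θ)/κ = (1 − 0.93794)/0.1396 = 0.44458
z = sin θ / κ = 0.34681/0.1396 = 2.48429
x = ρ cos φ = 0.44458 × cos(266.08°) = -0.03039
y = ρ sin φ = 0.44458 × sin(266.08°) = -0.44354

-0.030 -0.444 2.484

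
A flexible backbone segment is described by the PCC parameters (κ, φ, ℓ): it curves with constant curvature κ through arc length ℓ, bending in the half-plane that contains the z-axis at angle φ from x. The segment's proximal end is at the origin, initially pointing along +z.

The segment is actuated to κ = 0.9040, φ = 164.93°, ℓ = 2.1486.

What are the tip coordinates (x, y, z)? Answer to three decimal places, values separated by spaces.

θ = κ·ℓ = 0.9040 × 2.1486 = 1.94233 rad
ρ = (1 − cos θ)/κ = (1 − -0.36305)/0.9040 = 1.50780
z = sin θ / κ = 0.93177/0.9040 = 1.03072
x = ρ cos φ = 1.50780 × cos(164.93°) = -1.45594
y = ρ sin φ = 1.50780 × sin(164.93°) = 0.39203

-1.456 0.392 1.031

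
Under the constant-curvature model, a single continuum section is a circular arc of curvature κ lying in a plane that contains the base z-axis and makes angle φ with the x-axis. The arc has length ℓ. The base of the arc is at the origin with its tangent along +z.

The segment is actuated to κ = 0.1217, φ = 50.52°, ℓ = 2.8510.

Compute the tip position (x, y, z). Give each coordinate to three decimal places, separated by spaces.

0.311 0.378 2.794

θ = κ·ℓ = 0.1217 × 2.8510 = 0.34697 rad
ρ = (1 − cos θ)/κ = (1 − 0.94041)/0.1217 = 0.48966
z = sin θ / κ = 0.34005/0.1217 = 2.79414
x = ρ cos φ = 0.48966 × cos(50.52°) = 0.31133
y = ρ sin φ = 0.48966 × sin(50.52°) = 0.37794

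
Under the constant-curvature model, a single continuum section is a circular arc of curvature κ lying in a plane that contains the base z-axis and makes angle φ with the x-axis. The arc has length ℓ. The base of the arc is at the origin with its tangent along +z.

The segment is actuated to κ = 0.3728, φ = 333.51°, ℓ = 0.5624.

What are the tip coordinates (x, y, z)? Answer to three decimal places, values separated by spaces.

θ = κ·ℓ = 0.3728 × 0.5624 = 0.20966 rad
ρ = (1 − cos θ)/κ = (1 − 0.97810)/0.3728 = 0.05874
z = sin θ / κ = 0.20813/0.3728 = 0.55829
x = ρ cos φ = 0.05874 × cos(333.51°) = 0.05257
y = ρ sin φ = 0.05874 × sin(333.51°) = -0.02620

0.053 -0.026 0.558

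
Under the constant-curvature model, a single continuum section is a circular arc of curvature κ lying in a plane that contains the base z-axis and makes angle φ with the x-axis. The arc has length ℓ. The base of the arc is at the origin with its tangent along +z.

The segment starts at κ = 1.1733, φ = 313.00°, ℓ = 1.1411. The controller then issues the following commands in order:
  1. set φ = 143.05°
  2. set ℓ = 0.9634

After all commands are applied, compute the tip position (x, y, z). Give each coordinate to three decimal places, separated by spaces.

-0.391 0.294 0.771

initial: κ=1.1733, φ=313.00°, ℓ=1.1411
cmd 1: set φ=143.05° → (κ,φ,ℓ)=(1.1733,143.05°,1.1411) → tip=(-0.5246,0.3946,0.8295)
cmd 2: set ℓ=0.9634 → (κ,φ,ℓ)=(1.1733,143.05°,0.9634) → tip=(-0.3907,0.2939,0.7710)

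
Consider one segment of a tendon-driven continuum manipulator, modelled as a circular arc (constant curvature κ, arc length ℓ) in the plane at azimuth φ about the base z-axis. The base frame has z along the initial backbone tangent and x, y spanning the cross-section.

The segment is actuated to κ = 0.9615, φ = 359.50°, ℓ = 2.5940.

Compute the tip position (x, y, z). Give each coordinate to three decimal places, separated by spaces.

θ = κ·ℓ = 0.9615 × 2.5940 = 2.49413 rad
ρ = (1 − cos θ)/κ = (1 − -0.79762)/0.9615 = 1.86960
z = sin θ / κ = 0.60316/0.9615 = 0.62732
x = ρ cos φ = 1.86960 × cos(359.50°) = 1.86953
y = ρ sin φ = 1.86960 × sin(359.50°) = -0.01632

1.870 -0.016 0.627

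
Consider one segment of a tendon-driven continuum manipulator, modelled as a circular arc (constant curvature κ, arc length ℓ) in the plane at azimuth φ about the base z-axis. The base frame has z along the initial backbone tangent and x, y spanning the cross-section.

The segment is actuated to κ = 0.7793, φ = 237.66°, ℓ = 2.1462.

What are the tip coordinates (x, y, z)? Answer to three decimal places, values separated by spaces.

-0.756 -1.194 1.277

θ = κ·ℓ = 0.7793 × 2.1462 = 1.67253 rad
ρ = (1 − cos θ)/κ = (1 − -0.10156)/0.7793 = 1.41353
z = sin θ / κ = 0.99483/0.7793 = 1.27657
x = ρ cos φ = 1.41353 × cos(237.66°) = -0.75616
y = ρ sin φ = 1.41353 × sin(237.66°) = -1.19427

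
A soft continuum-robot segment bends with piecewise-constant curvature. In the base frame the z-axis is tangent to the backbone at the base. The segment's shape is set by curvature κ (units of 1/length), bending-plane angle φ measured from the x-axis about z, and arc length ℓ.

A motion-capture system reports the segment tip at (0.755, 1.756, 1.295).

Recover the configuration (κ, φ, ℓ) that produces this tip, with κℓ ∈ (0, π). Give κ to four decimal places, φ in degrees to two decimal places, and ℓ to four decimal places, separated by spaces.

ρ = √(x²+y²) = √(0.755² + 1.756²) = 1.91143
φ = atan2(y, x) mod 360° = atan2(1.756, 0.755) = 66.7345°
|p|² = ρ² + z² = 1.91143² + 1.295² = 5.33059
κ = 2ρ / |p|² = 2×1.91143 / 5.33059 = 0.71716
θ = 2·atan2(ρ, z) = 2·atan2(1.91143, 1.295) = 1.95066 rad
ℓ = θ/κ = 1.95066/0.71716 = 2.71999

0.7172 66.73 2.7200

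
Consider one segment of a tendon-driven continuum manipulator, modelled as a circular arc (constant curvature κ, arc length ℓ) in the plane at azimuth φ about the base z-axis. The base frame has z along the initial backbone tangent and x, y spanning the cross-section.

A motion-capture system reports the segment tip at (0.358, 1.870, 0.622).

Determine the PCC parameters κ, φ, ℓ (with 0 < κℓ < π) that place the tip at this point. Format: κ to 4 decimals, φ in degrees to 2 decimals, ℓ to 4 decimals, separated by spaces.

ρ = √(x²+y²) = √(0.358² + 1.870²) = 1.90396
φ = atan2(y, x) mod 360° = atan2(1.870, 0.358) = 79.1622°
|p|² = ρ² + z² = 1.90396² + 0.622² = 4.01195
κ = 2ρ / |p|² = 2×1.90396 / 4.01195 = 0.94914
θ = 2·atan2(ρ, z) = 2·atan2(1.90396, 0.622) = 2.51008 rad
ℓ = θ/κ = 2.51008/0.94914 = 2.64457

0.9491 79.16 2.6446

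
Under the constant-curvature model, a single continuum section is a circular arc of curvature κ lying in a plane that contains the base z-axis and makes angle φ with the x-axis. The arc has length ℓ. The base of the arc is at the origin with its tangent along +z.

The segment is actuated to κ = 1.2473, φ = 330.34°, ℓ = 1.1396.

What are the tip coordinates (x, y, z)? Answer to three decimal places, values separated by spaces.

θ = κ·ℓ = 1.2473 × 1.1396 = 1.42142 rad
ρ = (1 − cos θ)/κ = (1 − 0.14882)/1.2473 = 0.68242
z = sin θ / κ = 0.98886/1.2473 = 0.79280
x = ρ cos φ = 0.68242 × cos(330.34°) = 0.59301
y = ρ sin φ = 0.68242 × sin(330.34°) = -0.33770

0.593 -0.338 0.793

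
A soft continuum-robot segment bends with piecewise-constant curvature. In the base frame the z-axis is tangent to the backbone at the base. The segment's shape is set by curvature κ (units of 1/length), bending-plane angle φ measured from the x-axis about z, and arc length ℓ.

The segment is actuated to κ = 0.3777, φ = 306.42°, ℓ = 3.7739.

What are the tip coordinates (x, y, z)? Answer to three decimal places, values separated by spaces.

θ = κ·ℓ = 0.3777 × 3.7739 = 1.42540 rad
ρ = (1 − cos θ)/κ = (1 − 0.14488)/0.3777 = 2.26401
z = sin θ / κ = 0.98945/0.3777 = 2.61967
x = ρ cos φ = 2.26401 × cos(306.42°) = 1.34414
y = ρ sin φ = 2.26401 × sin(306.42°) = -1.82182

1.344 -1.822 2.620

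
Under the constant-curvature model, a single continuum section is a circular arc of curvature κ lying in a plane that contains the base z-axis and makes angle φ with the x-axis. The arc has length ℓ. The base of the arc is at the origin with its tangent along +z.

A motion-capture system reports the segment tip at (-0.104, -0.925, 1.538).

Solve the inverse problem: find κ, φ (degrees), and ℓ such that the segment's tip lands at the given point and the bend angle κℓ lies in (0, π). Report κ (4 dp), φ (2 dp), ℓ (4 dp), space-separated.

ρ = √(x²+y²) = √(-0.104² + -0.925²) = 0.93083
φ = atan2(y, x) mod 360° = atan2(-0.925, -0.104) = 263.5850°
|p|² = ρ² + z² = 0.93083² + 1.538² = 3.23189
κ = 2ρ / |p|² = 2×0.93083 / 3.23189 = 0.57603
θ = 2·atan2(ρ, z) = 2·atan2(0.93083, 1.538) = 1.08850 rad
ℓ = θ/κ = 1.08850/0.57603 = 1.88966

0.5760 263.59 1.8897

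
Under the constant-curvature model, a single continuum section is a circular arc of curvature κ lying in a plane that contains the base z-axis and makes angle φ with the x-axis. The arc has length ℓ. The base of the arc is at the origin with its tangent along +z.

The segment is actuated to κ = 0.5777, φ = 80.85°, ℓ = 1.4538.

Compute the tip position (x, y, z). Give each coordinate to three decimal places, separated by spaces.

θ = κ·ℓ = 0.5777 × 1.4538 = 0.83986 rad
ρ = (1 − cos θ)/κ = (1 − 0.66757)/0.5777 = 0.57544
z = sin θ / κ = 0.74455/0.5777 = 1.28882
x = ρ cos φ = 0.57544 × cos(80.85°) = 0.09151
y = ρ sin φ = 0.57544 × sin(80.85°) = 0.56812

0.092 0.568 1.289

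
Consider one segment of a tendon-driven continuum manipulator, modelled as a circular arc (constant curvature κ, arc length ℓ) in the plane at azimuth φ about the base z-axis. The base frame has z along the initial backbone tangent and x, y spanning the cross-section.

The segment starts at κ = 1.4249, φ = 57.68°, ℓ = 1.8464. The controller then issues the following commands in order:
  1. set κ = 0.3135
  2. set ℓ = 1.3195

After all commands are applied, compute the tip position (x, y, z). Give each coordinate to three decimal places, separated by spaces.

initial: κ=1.4249, φ=57.68°, ℓ=1.8464
cmd 1: set κ=0.3135 → (κ,φ,ℓ)=(0.3135,57.68°,1.8464) → tip=(0.2778,0.4391,1.7450)
cmd 2: set ℓ=1.3195 → (κ,φ,ℓ)=(0.3135,57.68°,1.3195) → tip=(0.1438,0.2274,1.2822)

0.144 0.227 1.282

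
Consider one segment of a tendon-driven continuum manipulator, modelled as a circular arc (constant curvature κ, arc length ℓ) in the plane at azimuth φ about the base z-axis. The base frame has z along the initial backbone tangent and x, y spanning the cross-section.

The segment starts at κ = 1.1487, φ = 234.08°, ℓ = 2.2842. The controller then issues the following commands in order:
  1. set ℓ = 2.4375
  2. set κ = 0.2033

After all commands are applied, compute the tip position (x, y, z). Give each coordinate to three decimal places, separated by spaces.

-0.347 -0.479 2.339

initial: κ=1.1487, φ=234.08°, ℓ=2.2842
cmd 1: set ℓ=2.4375 → (κ,φ,ℓ)=(1.1487,234.08°,2.4375) → tip=(-0.9919,-1.3693,0.2917)
cmd 2: set κ=0.2033 → (κ,φ,ℓ)=(0.2033,234.08°,2.4375) → tip=(-0.3471,-0.4792,2.3390)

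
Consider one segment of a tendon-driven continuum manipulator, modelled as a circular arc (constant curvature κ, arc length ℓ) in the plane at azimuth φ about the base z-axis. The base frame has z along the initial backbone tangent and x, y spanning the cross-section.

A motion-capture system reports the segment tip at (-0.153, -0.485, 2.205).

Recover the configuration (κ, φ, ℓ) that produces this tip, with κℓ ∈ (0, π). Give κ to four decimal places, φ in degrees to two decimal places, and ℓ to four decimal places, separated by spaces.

0.1986 252.49 2.2824

ρ = √(x²+y²) = √(-0.153² + -0.485²) = 0.50856
φ = atan2(y, x) mod 360° = atan2(-0.485, -0.153) = 252.4914°
|p|² = ρ² + z² = 0.50856² + 2.205² = 5.12066
κ = 2ρ / |p|² = 2×0.50856 / 5.12066 = 0.19863
θ = 2·atan2(ρ, z) = 2·atan2(0.50856, 2.205) = 0.45335 rad
ℓ = θ/κ = 0.45335/0.19863 = 2.28238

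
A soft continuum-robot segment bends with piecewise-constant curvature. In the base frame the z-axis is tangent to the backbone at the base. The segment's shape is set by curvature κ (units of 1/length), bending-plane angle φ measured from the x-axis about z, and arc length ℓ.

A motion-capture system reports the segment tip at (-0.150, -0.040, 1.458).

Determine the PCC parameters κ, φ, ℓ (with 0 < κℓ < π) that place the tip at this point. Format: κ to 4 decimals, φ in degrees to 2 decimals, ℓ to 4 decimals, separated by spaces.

0.1444 194.93 1.4690

ρ = √(x²+y²) = √(-0.150² + -0.040²) = 0.15524
φ = atan2(y, x) mod 360° = atan2(-0.040, -0.150) = 194.9314°
|p|² = ρ² + z² = 0.15524² + 1.458² = 2.14986
κ = 2ρ / |p|² = 2×0.15524 / 2.14986 = 0.14442
θ = 2·atan2(ρ, z) = 2·atan2(0.15524, 1.458) = 0.21215 rad
ℓ = θ/κ = 0.21215/0.14442 = 1.46899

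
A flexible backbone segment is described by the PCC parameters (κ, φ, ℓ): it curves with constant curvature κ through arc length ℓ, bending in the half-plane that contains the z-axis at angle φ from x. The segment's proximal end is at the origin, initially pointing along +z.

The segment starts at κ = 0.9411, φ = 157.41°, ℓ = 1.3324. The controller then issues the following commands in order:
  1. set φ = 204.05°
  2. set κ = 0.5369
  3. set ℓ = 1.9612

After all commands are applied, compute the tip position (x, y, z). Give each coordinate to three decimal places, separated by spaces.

-0.859 -0.383 1.618

initial: κ=0.9411, φ=157.41°, ℓ=1.3324
cmd 1: set φ=204.05° → (κ,φ,ℓ)=(0.9411,204.05°,1.3324) → tip=(-0.6680,-0.2981,1.0097)
cmd 2: set κ=0.5369 → (κ,φ,ℓ)=(0.5369,204.05°,1.3324) → tip=(-0.4170,-0.1861,1.2216)
cmd 3: set ℓ=1.9612 → (κ,φ,ℓ)=(0.5369,204.05°,1.9612) → tip=(-0.8589,-0.3833,1.6184)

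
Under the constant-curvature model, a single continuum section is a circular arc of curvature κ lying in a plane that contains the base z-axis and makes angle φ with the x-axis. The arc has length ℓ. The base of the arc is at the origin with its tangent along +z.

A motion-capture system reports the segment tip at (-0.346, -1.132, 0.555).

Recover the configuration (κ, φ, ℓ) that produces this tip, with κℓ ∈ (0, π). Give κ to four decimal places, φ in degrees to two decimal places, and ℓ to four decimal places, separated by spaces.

1.3851 253.00 1.6350

ρ = √(x²+y²) = √(-0.346² + -1.132²) = 1.18370
φ = atan2(y, x) mod 360° = atan2(-1.132, -0.346) = 253.0040°
|p|² = ρ² + z² = 1.18370² + 0.555² = 1.70916
κ = 2ρ / |p|² = 2×1.18370 / 1.70916 = 1.38512
θ = 2·atan2(ρ, z) = 2·atan2(1.18370, 0.555) = 2.26472 rad
ℓ = θ/κ = 2.26472/1.38512 = 1.63504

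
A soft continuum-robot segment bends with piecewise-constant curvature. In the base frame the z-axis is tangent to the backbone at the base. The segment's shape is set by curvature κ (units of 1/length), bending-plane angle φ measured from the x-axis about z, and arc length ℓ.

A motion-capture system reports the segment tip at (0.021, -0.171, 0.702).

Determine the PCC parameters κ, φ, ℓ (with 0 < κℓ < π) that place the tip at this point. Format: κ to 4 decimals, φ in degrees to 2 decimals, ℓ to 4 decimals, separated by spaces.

0.6595 277.00 0.7299

ρ = √(x²+y²) = √(0.021² + -0.171²) = 0.17228
φ = atan2(y, x) mod 360° = atan2(-0.171, 0.021) = 277.0013°
|p|² = ρ² + z² = 0.17228² + 0.702² = 0.52249
κ = 2ρ / |p|² = 2×0.17228 / 0.52249 = 0.65948
θ = 2·atan2(ρ, z) = 2·atan2(0.17228, 0.702) = 0.48133 rad
ℓ = θ/κ = 0.48133/0.65948 = 0.72986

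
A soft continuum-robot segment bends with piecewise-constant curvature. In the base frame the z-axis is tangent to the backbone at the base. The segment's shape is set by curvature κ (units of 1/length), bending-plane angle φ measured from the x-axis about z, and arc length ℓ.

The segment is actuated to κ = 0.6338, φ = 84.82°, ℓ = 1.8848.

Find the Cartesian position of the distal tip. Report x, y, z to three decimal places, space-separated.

0.090 0.994 1.467

θ = κ·ℓ = 0.6338 × 1.8848 = 1.19459 rad
ρ = (1 − cos θ)/κ = (1 − 0.36740)/0.6338 = 0.99811
z = sin θ / κ = 0.93006/0.6338 = 1.46744
x = ρ cos φ = 0.99811 × cos(84.82°) = 0.09011
y = ρ sin φ = 0.99811 × sin(84.82°) = 0.99403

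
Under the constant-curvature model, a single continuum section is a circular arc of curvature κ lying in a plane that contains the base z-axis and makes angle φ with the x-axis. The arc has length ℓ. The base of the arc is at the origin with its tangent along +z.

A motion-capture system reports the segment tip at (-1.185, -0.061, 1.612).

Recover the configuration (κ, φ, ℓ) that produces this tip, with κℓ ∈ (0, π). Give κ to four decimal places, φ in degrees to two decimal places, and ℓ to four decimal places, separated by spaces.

0.5923 182.95 2.1425

ρ = √(x²+y²) = √(-1.185² + -0.061²) = 1.18657
φ = atan2(y, x) mod 360° = atan2(-0.061, -1.185) = 182.9468°
|p|² = ρ² + z² = 1.18657² + 1.612² = 4.00649
κ = 2ρ / |p|² = 2×1.18657 / 4.00649 = 0.59232
θ = 2·atan2(ρ, z) = 2·atan2(1.18657, 1.612) = 1.26907 rad
ℓ = θ/κ = 1.26907/0.59232 = 2.14253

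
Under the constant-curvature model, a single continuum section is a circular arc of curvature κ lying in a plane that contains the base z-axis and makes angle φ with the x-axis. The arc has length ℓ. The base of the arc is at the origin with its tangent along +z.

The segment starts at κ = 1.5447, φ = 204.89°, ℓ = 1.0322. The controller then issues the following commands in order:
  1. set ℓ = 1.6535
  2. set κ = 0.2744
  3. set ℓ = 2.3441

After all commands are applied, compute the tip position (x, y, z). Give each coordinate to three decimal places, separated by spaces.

initial: κ=1.5447, φ=204.89°, ℓ=1.0322
cmd 1: set ℓ=1.6535 → (κ,φ,ℓ)=(1.5447,204.89°,1.6535) → tip=(-1.0760,-0.4993,0.3588)
cmd 2: set κ=0.2744 → (κ,φ,ℓ)=(0.2744,204.89°,1.6535) → tip=(-0.3345,-0.1552,1.5973)
cmd 3: set ℓ=2.3441 → (κ,φ,ℓ)=(0.2744,204.89°,2.3441) → tip=(-0.6606,-0.3065,2.1858)

-0.661 -0.307 2.186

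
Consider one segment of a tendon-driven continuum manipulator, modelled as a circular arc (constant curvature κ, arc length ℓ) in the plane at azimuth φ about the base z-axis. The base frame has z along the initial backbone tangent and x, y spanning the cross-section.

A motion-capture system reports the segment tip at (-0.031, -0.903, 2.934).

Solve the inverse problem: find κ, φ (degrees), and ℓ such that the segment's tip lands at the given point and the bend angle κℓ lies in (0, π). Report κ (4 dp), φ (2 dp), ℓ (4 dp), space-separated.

0.1917 268.03 3.1161

ρ = √(x²+y²) = √(-0.031² + -0.903²) = 0.90353
φ = atan2(y, x) mod 360° = atan2(-0.903, -0.031) = 268.0338°
|p|² = ρ² + z² = 0.90353² + 2.934² = 9.42473
κ = 2ρ / |p|² = 2×0.90353 / 9.42473 = 0.19174
θ = 2·atan2(ρ, z) = 2·atan2(0.90353, 2.934) = 0.59747 rad
ℓ = θ/κ = 0.59747/0.19174 = 3.11611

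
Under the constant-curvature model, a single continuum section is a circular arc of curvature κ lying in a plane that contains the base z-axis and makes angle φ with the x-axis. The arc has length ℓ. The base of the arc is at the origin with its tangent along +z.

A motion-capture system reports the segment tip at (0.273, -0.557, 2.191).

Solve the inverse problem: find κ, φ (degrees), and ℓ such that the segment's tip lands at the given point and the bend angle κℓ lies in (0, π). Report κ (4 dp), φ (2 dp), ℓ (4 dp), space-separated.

ρ = √(x²+y²) = √(0.273² + -0.557²) = 0.62030
φ = atan2(y, x) mod 360° = atan2(-0.557, 0.273) = 296.1107°
|p|² = ρ² + z² = 0.62030² + 2.191² = 5.18526
κ = 2ρ / |p|² = 2×0.62030 / 5.18526 = 0.23926
θ = 2·atan2(ρ, z) = 2·atan2(0.62030, 2.191) = 0.55179 rad
ℓ = θ/κ = 0.55179/0.23926 = 2.30626

0.2393 296.11 2.3063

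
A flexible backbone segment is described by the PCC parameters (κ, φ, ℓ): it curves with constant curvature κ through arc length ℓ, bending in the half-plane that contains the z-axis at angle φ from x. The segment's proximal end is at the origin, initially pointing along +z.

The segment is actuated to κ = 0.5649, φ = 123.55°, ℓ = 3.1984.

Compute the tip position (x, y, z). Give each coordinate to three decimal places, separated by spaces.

θ = κ·ℓ = 0.5649 × 3.1984 = 1.80678 rad
ρ = (1 − cos θ)/κ = (1 − -0.23380)/0.5649 = 2.18410
z = sin θ / κ = 0.97229/0.5649 = 1.72116
x = ρ cos φ = 2.18410 × cos(123.55°) = -1.20707
y = ρ sin φ = 2.18410 × sin(123.55°) = 1.82023

-1.207 1.820 1.721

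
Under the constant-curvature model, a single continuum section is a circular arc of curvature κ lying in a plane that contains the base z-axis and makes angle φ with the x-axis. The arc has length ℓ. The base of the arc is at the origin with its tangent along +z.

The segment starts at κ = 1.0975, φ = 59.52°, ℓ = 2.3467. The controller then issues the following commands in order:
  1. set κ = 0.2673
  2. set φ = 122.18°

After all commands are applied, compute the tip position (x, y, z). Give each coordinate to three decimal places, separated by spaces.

initial: κ=1.0975, φ=59.52°, ℓ=2.3467
cmd 1: set κ=0.2673 → (κ,φ,ℓ)=(0.2673,59.52°,2.3467) → tip=(0.3613,0.6138,2.1958)
cmd 2: set φ=122.18° → (κ,φ,ℓ)=(0.2673,122.18°,2.3467) → tip=(-0.3793,0.6028,2.1958)

-0.379 0.603 2.196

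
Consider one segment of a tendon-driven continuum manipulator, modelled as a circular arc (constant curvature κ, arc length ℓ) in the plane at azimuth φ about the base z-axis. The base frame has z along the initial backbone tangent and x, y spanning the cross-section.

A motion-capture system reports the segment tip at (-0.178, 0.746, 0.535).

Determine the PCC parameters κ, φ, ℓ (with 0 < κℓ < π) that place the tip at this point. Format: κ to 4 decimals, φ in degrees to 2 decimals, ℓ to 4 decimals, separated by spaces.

1.7542 103.42 1.0965

ρ = √(x²+y²) = √(-0.178² + 0.746²) = 0.76694
φ = atan2(y, x) mod 360° = atan2(0.746, -0.178) = 103.4202°
|p|² = ρ² + z² = 0.76694² + 0.535² = 0.87443
κ = 2ρ / |p|² = 2×0.76694 / 0.87443 = 1.75416
θ = 2·atan2(ρ, z) = 2·atan2(0.76694, 0.535) = 1.92340 rad
ℓ = θ/κ = 1.92340/1.75416 = 1.09648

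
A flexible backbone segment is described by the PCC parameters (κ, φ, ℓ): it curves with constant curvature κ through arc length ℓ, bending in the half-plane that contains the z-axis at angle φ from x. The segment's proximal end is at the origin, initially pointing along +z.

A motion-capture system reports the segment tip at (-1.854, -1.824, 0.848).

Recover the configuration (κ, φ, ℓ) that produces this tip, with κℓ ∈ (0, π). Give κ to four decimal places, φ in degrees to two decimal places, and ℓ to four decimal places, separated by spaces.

ρ = √(x²+y²) = √(-1.854² + -1.824²) = 2.60083
φ = atan2(y, x) mod 360° = atan2(-1.824, -1.854) = 224.5327°
|p|² = ρ² + z² = 2.60083² + 0.848² = 7.48340
κ = 2ρ / |p|² = 2×2.60083 / 7.48340 = 0.69509
θ = 2·atan2(ρ, z) = 2·atan2(2.60083, 0.848) = 2.51123 rad
ℓ = θ/κ = 2.51123/0.69509 = 3.61280

0.6951 224.53 3.6128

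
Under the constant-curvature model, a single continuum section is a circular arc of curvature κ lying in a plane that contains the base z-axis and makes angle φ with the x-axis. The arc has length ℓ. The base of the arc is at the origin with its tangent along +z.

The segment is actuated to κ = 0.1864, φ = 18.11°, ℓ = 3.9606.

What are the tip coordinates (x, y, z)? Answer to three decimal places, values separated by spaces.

1.328 0.434 3.611

θ = κ·ℓ = 0.1864 × 3.9606 = 0.73826 rad
ρ = (1 − cos θ)/κ = (1 − 0.73964)/0.1864 = 1.39676
z = sin θ / κ = 0.67300/0.1864 = 3.61051
x = ρ cos φ = 1.39676 × cos(18.11°) = 1.32757
y = ρ sin φ = 1.39676 × sin(18.11°) = 0.43417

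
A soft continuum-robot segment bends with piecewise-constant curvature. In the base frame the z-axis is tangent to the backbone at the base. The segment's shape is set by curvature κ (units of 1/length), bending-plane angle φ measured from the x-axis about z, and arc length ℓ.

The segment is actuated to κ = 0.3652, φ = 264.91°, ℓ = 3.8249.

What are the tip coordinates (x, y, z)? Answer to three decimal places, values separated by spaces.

θ = κ·ℓ = 0.3652 × 3.8249 = 1.39685 rad
ρ = (1 − cos θ)/κ = (1 − 0.17307)/0.3652 = 2.26433
z = sin θ / κ = 0.98491/0.3652 = 2.69691
x = ρ cos φ = 2.26433 × cos(264.91°) = -0.20089
y = ρ sin φ = 2.26433 × sin(264.91°) = -2.25540

-0.201 -2.255 2.697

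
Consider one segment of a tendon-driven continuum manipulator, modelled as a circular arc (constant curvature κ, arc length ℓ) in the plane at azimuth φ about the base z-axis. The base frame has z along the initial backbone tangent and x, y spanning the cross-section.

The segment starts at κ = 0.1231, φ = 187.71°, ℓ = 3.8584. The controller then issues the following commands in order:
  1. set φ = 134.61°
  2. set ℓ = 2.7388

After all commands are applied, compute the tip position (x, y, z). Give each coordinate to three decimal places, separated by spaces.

-0.321 0.326 2.687

initial: κ=0.1231, φ=187.71°, ℓ=3.8584
cmd 1: set φ=134.61° → (κ,φ,ℓ)=(0.1231,134.61°,3.8584) → tip=(-0.6315,0.6402,3.7150)
cmd 2: set ℓ=2.7388 → (κ,φ,ℓ)=(0.1231,134.61°,2.7388) → tip=(-0.3212,0.3256,2.6872)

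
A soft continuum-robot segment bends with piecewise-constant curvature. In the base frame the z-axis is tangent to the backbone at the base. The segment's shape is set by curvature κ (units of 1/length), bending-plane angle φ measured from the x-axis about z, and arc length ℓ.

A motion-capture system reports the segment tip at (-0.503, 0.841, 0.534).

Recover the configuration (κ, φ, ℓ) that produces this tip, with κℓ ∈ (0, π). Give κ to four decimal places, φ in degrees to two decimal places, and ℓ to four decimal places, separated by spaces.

ρ = √(x²+y²) = √(-0.503² + 0.841²) = 0.97994
φ = atan2(y, x) mod 360° = atan2(0.841, -0.503) = 120.8835°
|p|² = ρ² + z² = 0.97994² + 0.534² = 1.24545
κ = 2ρ / |p|² = 2×0.97994 / 1.24545 = 1.57364
θ = 2·atan2(ρ, z) = 2·atan2(0.97994, 0.534) = 2.14371 rad
ℓ = θ/κ = 2.14371/1.57364 = 1.36226

1.5736 120.88 1.3623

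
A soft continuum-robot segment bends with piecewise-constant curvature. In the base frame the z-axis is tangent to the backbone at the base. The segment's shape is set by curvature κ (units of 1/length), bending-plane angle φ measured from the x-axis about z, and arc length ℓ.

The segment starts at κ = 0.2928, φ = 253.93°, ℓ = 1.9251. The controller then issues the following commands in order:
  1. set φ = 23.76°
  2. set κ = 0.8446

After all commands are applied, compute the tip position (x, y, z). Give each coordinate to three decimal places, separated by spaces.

initial: κ=0.2928, φ=253.93°, ℓ=1.9251
cmd 1: set φ=23.76° → (κ,φ,ℓ)=(0.2928,23.76°,1.9251) → tip=(0.4836,0.2129,1.8248)
cmd 2: set κ=0.8446 → (κ,φ,ℓ)=(0.8446,23.76°,1.9251) → tip=(1.1434,0.5033,1.1822)

1.143 0.503 1.182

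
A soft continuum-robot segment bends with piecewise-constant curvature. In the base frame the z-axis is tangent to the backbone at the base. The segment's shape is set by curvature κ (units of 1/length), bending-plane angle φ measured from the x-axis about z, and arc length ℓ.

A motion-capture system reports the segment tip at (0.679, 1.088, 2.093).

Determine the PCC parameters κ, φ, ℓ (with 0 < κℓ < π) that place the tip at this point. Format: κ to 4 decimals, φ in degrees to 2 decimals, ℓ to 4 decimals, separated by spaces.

ρ = √(x²+y²) = √(0.679² + 1.088²) = 1.28249
φ = atan2(y, x) mod 360° = atan2(1.088, 0.679) = 58.0325°
|p|² = ρ² + z² = 1.28249² + 2.093² = 6.02543
κ = 2ρ / |p|² = 2×1.28249 / 6.02543 = 0.42569
θ = 2·atan2(ρ, z) = 2·atan2(1.28249, 2.093) = 1.09949 rad
ℓ = θ/κ = 1.09949/0.42569 = 2.58282

0.4257 58.03 2.5828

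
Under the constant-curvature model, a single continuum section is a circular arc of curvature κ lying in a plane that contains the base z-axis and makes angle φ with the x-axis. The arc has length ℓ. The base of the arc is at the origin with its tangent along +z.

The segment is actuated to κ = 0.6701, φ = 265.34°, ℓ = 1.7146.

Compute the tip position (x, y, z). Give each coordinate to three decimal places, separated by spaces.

θ = κ·ℓ = 0.6701 × 1.7146 = 1.14895 rad
ρ = (1 − cos θ)/κ = (1 − 0.40944)/0.6701 = 0.88130
z = sin θ / κ = 0.91234/0.6701 = 1.36149
x = ρ cos φ = 0.88130 × cos(265.34°) = -0.07160
y = ρ sin φ = 0.88130 × sin(265.34°) = -0.87838

-0.072 -0.878 1.361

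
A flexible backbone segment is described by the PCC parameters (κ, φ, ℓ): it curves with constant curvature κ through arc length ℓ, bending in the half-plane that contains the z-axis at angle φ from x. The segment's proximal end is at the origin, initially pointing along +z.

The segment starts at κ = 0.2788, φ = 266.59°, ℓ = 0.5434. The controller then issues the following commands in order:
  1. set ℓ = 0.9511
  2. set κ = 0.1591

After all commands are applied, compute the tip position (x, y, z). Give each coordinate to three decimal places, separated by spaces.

initial: κ=0.2788, φ=266.59°, ℓ=0.5434
cmd 1: set ℓ=0.9511 → (κ,φ,ℓ)=(0.2788,266.59°,0.9511) → tip=(-0.0075,-0.1251,0.9400)
cmd 2: set κ=0.1591 → (κ,φ,ℓ)=(0.1591,266.59°,0.9511) → tip=(-0.0043,-0.0717,0.9475)

-0.004 -0.072 0.947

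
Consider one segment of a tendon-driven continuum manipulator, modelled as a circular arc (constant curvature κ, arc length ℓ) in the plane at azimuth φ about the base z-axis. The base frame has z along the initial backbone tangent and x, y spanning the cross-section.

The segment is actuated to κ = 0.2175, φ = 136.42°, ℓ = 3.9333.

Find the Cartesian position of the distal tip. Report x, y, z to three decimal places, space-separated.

-1.146 1.091 3.471

θ = κ·ℓ = 0.2175 × 3.9333 = 0.85549 rad
ρ = (1 − cos θ)/κ = (1 − 0.65585)/0.2175 = 1.58231
z = sin θ / κ = 0.75489/0.2175 = 3.47078
x = ρ cos φ = 1.58231 × cos(136.42°) = -1.14625
y = ρ sin φ = 1.58231 × sin(136.42°) = 1.09079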